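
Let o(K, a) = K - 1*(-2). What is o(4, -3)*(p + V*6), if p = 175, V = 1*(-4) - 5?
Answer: 726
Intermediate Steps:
V = -9 (V = -4 - 5 = -9)
o(K, a) = 2 + K (o(K, a) = K + 2 = 2 + K)
o(4, -3)*(p + V*6) = (2 + 4)*(175 - 9*6) = 6*(175 - 54) = 6*121 = 726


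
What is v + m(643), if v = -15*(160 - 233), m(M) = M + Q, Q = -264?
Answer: 1474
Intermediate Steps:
m(M) = -264 + M (m(M) = M - 264 = -264 + M)
v = 1095 (v = -15*(-73) = 1095)
v + m(643) = 1095 + (-264 + 643) = 1095 + 379 = 1474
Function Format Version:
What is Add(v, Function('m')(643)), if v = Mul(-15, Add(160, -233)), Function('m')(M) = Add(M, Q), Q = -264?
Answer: 1474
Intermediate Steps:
Function('m')(M) = Add(-264, M) (Function('m')(M) = Add(M, -264) = Add(-264, M))
v = 1095 (v = Mul(-15, -73) = 1095)
Add(v, Function('m')(643)) = Add(1095, Add(-264, 643)) = Add(1095, 379) = 1474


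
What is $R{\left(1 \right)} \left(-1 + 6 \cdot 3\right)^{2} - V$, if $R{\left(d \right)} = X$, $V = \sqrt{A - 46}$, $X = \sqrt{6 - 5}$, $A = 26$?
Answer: $289 - 2 i \sqrt{5} \approx 289.0 - 4.4721 i$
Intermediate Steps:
$X = 1$ ($X = \sqrt{1} = 1$)
$V = 2 i \sqrt{5}$ ($V = \sqrt{26 - 46} = \sqrt{-20} = 2 i \sqrt{5} \approx 4.4721 i$)
$R{\left(d \right)} = 1$
$R{\left(1 \right)} \left(-1 + 6 \cdot 3\right)^{2} - V = 1 \left(-1 + 6 \cdot 3\right)^{2} - 2 i \sqrt{5} = 1 \left(-1 + 18\right)^{2} - 2 i \sqrt{5} = 1 \cdot 17^{2} - 2 i \sqrt{5} = 1 \cdot 289 - 2 i \sqrt{5} = 289 - 2 i \sqrt{5}$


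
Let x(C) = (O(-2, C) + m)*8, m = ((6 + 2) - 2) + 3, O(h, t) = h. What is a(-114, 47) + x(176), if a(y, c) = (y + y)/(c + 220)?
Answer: 4908/89 ≈ 55.146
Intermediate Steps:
m = 9 (m = (8 - 2) + 3 = 6 + 3 = 9)
a(y, c) = 2*y/(220 + c) (a(y, c) = (2*y)/(220 + c) = 2*y/(220 + c))
x(C) = 56 (x(C) = (-2 + 9)*8 = 7*8 = 56)
a(-114, 47) + x(176) = 2*(-114)/(220 + 47) + 56 = 2*(-114)/267 + 56 = 2*(-114)*(1/267) + 56 = -76/89 + 56 = 4908/89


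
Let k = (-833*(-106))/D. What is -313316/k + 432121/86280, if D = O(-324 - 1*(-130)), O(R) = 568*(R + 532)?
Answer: -2594923489134131/3809175720 ≈ -6.8123e+5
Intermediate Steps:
O(R) = 302176 + 568*R (O(R) = 568*(532 + R) = 302176 + 568*R)
D = 191984 (D = 302176 + 568*(-324 - 1*(-130)) = 302176 + 568*(-324 + 130) = 302176 + 568*(-194) = 302176 - 110192 = 191984)
k = 44149/95992 (k = -833*(-106)/191984 = 88298*(1/191984) = 44149/95992 ≈ 0.45992)
-313316/k + 432121/86280 = -313316/44149/95992 + 432121/86280 = -313316*95992/44149 + 432121*(1/86280) = -30075829472/44149 + 432121/86280 = -2594923489134131/3809175720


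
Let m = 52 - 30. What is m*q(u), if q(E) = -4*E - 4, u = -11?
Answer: 880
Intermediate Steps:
m = 22
q(E) = -4 - 4*E
m*q(u) = 22*(-4 - 4*(-11)) = 22*(-4 + 44) = 22*40 = 880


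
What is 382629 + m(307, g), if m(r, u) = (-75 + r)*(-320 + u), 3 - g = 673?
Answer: 152949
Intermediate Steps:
g = -670 (g = 3 - 1*673 = 3 - 673 = -670)
m(r, u) = (-320 + u)*(-75 + r)
382629 + m(307, g) = 382629 + (24000 - 320*307 - 75*(-670) + 307*(-670)) = 382629 + (24000 - 98240 + 50250 - 205690) = 382629 - 229680 = 152949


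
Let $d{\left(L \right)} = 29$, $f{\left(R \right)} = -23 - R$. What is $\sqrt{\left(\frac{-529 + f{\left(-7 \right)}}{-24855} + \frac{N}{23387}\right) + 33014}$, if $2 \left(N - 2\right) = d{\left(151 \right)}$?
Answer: $\frac{\sqrt{1784822341512991372410}}{232513554} \approx 181.7$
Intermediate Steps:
$N = \frac{33}{2}$ ($N = 2 + \frac{1}{2} \cdot 29 = 2 + \frac{29}{2} = \frac{33}{2} \approx 16.5$)
$\sqrt{\left(\frac{-529 + f{\left(-7 \right)}}{-24855} + \frac{N}{23387}\right) + 33014} = \sqrt{\left(\frac{-529 - 16}{-24855} + \frac{33}{2 \cdot 23387}\right) + 33014} = \sqrt{\left(\left(-529 + \left(-23 + 7\right)\right) \left(- \frac{1}{24855}\right) + \frac{33}{2} \cdot \frac{1}{23387}\right) + 33014} = \sqrt{\left(\left(-529 - 16\right) \left(- \frac{1}{24855}\right) + \frac{33}{46774}\right) + 33014} = \sqrt{\left(\left(-545\right) \left(- \frac{1}{24855}\right) + \frac{33}{46774}\right) + 33014} = \sqrt{\left(\frac{109}{4971} + \frac{33}{46774}\right) + 33014} = \sqrt{\frac{5262409}{232513554} + 33014} = \sqrt{\frac{7676207734165}{232513554}} = \frac{\sqrt{1784822341512991372410}}{232513554}$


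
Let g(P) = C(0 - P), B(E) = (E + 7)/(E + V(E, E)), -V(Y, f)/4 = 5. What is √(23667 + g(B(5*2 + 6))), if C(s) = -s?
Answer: √94645/2 ≈ 153.82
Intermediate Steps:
V(Y, f) = -20 (V(Y, f) = -4*5 = -20)
B(E) = (7 + E)/(-20 + E) (B(E) = (E + 7)/(E - 20) = (7 + E)/(-20 + E))
g(P) = P (g(P) = -(0 - P) = -(-1)*P = P)
√(23667 + g(B(5*2 + 6))) = √(23667 + (7 + (5*2 + 6))/(-20 + (5*2 + 6))) = √(23667 + (7 + (10 + 6))/(-20 + (10 + 6))) = √(23667 + (7 + 16)/(-20 + 16)) = √(23667 + 23/(-4)) = √(23667 - ¼*23) = √(23667 - 23/4) = √(94645/4) = √94645/2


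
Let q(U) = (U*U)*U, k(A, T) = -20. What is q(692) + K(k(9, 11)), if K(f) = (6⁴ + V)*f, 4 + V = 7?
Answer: 331347908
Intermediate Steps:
V = 3 (V = -4 + 7 = 3)
K(f) = 1299*f (K(f) = (6⁴ + 3)*f = (1296 + 3)*f = 1299*f)
q(U) = U³ (q(U) = U²*U = U³)
q(692) + K(k(9, 11)) = 692³ + 1299*(-20) = 331373888 - 25980 = 331347908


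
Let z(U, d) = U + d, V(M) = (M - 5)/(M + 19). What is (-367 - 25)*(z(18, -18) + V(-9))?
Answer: 2744/5 ≈ 548.80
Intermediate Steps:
V(M) = (-5 + M)/(19 + M)
(-367 - 25)*(z(18, -18) + V(-9)) = (-367 - 25)*((18 - 18) + (-5 - 9)/(19 - 9)) = -392*(0 - 14/10) = -392*(0 + (⅒)*(-14)) = -392*(0 - 7/5) = -392*(-7/5) = 2744/5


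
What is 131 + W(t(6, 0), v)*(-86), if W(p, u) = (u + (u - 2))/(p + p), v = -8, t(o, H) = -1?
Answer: -643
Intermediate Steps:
W(p, u) = (-2 + 2*u)/(2*p) (W(p, u) = (u + (-2 + u))/((2*p)) = (-2 + 2*u)*(1/(2*p)) = (-2 + 2*u)/(2*p))
131 + W(t(6, 0), v)*(-86) = 131 + ((-1 - 8)/(-1))*(-86) = 131 - 1*(-9)*(-86) = 131 + 9*(-86) = 131 - 774 = -643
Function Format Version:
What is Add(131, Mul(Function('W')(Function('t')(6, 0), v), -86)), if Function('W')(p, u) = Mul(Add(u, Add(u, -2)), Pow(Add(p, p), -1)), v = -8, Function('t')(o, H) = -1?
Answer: -643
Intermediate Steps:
Function('W')(p, u) = Mul(Rational(1, 2), Pow(p, -1), Add(-2, Mul(2, u))) (Function('W')(p, u) = Mul(Add(u, Add(-2, u)), Pow(Mul(2, p), -1)) = Mul(Add(-2, Mul(2, u)), Mul(Rational(1, 2), Pow(p, -1))) = Mul(Rational(1, 2), Pow(p, -1), Add(-2, Mul(2, u))))
Add(131, Mul(Function('W')(Function('t')(6, 0), v), -86)) = Add(131, Mul(Mul(Pow(-1, -1), Add(-1, -8)), -86)) = Add(131, Mul(Mul(-1, -9), -86)) = Add(131, Mul(9, -86)) = Add(131, -774) = -643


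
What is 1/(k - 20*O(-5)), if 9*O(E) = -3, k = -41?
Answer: -3/103 ≈ -0.029126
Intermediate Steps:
O(E) = -1/3 (O(E) = (1/9)*(-3) = -1/3)
1/(k - 20*O(-5)) = 1/(-41 - 20*(-1/3)) = 1/(-41 + 20/3) = 1/(-103/3) = -3/103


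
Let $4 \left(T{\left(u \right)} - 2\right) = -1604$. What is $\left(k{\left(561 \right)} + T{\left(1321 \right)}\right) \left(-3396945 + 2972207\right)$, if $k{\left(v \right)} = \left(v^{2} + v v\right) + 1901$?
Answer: $-267985892672$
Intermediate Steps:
$T{\left(u \right)} = -399$ ($T{\left(u \right)} = 2 + \frac{1}{4} \left(-1604\right) = 2 - 401 = -399$)
$k{\left(v \right)} = 1901 + 2 v^{2}$ ($k{\left(v \right)} = \left(v^{2} + v^{2}\right) + 1901 = 2 v^{2} + 1901 = 1901 + 2 v^{2}$)
$\left(k{\left(561 \right)} + T{\left(1321 \right)}\right) \left(-3396945 + 2972207\right) = \left(\left(1901 + 2 \cdot 561^{2}\right) - 399\right) \left(-3396945 + 2972207\right) = \left(\left(1901 + 2 \cdot 314721\right) - 399\right) \left(-424738\right) = \left(\left(1901 + 629442\right) - 399\right) \left(-424738\right) = \left(631343 - 399\right) \left(-424738\right) = 630944 \left(-424738\right) = -267985892672$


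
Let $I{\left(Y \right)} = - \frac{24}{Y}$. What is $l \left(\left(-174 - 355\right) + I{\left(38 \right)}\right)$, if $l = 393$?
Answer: $- \frac{3954759}{19} \approx -2.0815 \cdot 10^{5}$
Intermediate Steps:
$l \left(\left(-174 - 355\right) + I{\left(38 \right)}\right) = 393 \left(\left(-174 - 355\right) - \frac{24}{38}\right) = 393 \left(-529 - \frac{12}{19}\right) = 393 \left(- \frac{10063}{19}\right) = - \frac{3954759}{19}$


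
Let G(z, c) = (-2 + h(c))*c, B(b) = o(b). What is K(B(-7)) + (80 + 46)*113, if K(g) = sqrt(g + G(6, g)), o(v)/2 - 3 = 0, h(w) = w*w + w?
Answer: 14238 + sqrt(246) ≈ 14254.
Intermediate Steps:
h(w) = w + w**2 (h(w) = w**2 + w = w + w**2)
o(v) = 6 (o(v) = 6 + 2*0 = 6 + 0 = 6)
B(b) = 6
G(z, c) = c*(-2 + c*(1 + c)) (G(z, c) = (-2 + c*(1 + c))*c = c*(-2 + c*(1 + c)))
K(g) = sqrt(g + g*(-2 + g*(1 + g)))
K(B(-7)) + (80 + 46)*113 = sqrt(6*(-1 + 6*(1 + 6))) + (80 + 46)*113 = sqrt(6*(-1 + 6*7)) + 126*113 = sqrt(6*(-1 + 42)) + 14238 = sqrt(6*41) + 14238 = sqrt(246) + 14238 = 14238 + sqrt(246)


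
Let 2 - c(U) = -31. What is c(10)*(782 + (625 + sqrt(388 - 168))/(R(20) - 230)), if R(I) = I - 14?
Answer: 5759919/224 - 33*sqrt(55)/112 ≈ 25712.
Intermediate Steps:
c(U) = 33 (c(U) = 2 - 1*(-31) = 2 + 31 = 33)
R(I) = -14 + I
c(10)*(782 + (625 + sqrt(388 - 168))/(R(20) - 230)) = 33*(782 + (625 + sqrt(388 - 168))/((-14 + 20) - 230)) = 33*(782 + (625 + sqrt(220))/(6 - 230)) = 33*(782 + (625 + 2*sqrt(55))/(-224)) = 33*(782 + (625 + 2*sqrt(55))*(-1/224)) = 33*(782 + (-625/224 - sqrt(55)/112)) = 33*(174543/224 - sqrt(55)/112) = 5759919/224 - 33*sqrt(55)/112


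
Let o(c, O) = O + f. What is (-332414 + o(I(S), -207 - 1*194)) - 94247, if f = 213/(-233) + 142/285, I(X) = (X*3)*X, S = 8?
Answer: -28359079729/66405 ≈ -4.2706e+5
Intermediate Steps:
I(X) = 3*X² (I(X) = (3*X)*X = 3*X²)
f = -27619/66405 (f = 213*(-1/233) + 142*(1/285) = -213/233 + 142/285 = -27619/66405 ≈ -0.41592)
o(c, O) = -27619/66405 + O (o(c, O) = O - 27619/66405 = -27619/66405 + O)
(-332414 + o(I(S), -207 - 1*194)) - 94247 = (-332414 + (-27619/66405 + (-207 - 1*194))) - 94247 = (-332414 + (-27619/66405 + (-207 - 194))) - 94247 = (-332414 + (-27619/66405 - 401)) - 94247 = (-332414 - 26656024/66405) - 94247 = -22100607694/66405 - 94247 = -28359079729/66405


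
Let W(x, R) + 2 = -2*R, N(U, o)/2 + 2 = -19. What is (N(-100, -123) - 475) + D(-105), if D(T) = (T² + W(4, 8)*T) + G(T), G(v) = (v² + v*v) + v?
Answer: 34343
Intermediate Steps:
N(U, o) = -42 (N(U, o) = -4 + 2*(-19) = -4 - 38 = -42)
G(v) = v + 2*v² (G(v) = (v² + v²) + v = 2*v² + v = v + 2*v²)
W(x, R) = -2 - 2*R
D(T) = T² - 18*T + T*(1 + 2*T) (D(T) = (T² + (-2 - 2*8)*T) + T*(1 + 2*T) = (T² + (-2 - 16)*T) + T*(1 + 2*T) = (T² - 18*T) + T*(1 + 2*T) = T² - 18*T + T*(1 + 2*T))
(N(-100, -123) - 475) + D(-105) = (-42 - 475) - 105*(-17 + 3*(-105)) = -517 - 105*(-17 - 315) = -517 - 105*(-332) = -517 + 34860 = 34343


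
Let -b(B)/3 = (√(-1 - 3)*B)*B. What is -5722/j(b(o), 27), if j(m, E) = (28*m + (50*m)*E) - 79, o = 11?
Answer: 452038/1000856189425 - 5724449016*I/1000856189425 ≈ 4.5165e-7 - 0.0057195*I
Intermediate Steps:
b(B) = -6*I*B² (b(B) = -3*√(-1 - 3)*B*B = -3*√(-4)*B*B = -3*(2*I)*B*B = -3*2*I*B*B = -6*I*B²)
j(m, E) = -79 + 28*m + 50*E*m (j(m, E) = (28*m + 50*E*m) - 79 = -79 + 28*m + 50*E*m)
-5722/j(b(o), 27) = -5722/(-79 + 28*(-6*I*11²) + 50*27*(-6*I*11²)) = -5722/(-79 + 28*(-6*I*121) + 50*27*(-6*I*121)) = -5722/(-79 + 28*(-726*I) + 50*27*(-726*I)) = -5722/(-79 - 20328*I - 980100*I) = -5722*(-79 + 1000428*I)/1000856189425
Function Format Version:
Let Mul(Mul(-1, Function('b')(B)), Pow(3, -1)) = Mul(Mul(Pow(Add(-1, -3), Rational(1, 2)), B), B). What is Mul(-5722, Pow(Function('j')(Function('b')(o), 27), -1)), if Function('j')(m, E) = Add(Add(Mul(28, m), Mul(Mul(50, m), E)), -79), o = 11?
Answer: Add(Rational(452038, 1000856189425), Mul(Rational(-5724449016, 1000856189425), I)) ≈ Add(4.5165e-7, Mul(-0.0057195, I))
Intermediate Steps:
Function('b')(B) = Mul(-6, I, Pow(B, 2)) (Function('b')(B) = Mul(-3, Mul(Mul(Pow(Add(-1, -3), Rational(1, 2)), B), B)) = Mul(-3, Mul(Mul(Pow(-4, Rational(1, 2)), B), B)) = Mul(-3, Mul(Mul(Mul(2, I), B), B)) = Mul(-3, Mul(Mul(2, I, B), B)) = Mul(-3, Mul(2, I, Pow(B, 2))) = Mul(-6, I, Pow(B, 2)))
Function('j')(m, E) = Add(-79, Mul(28, m), Mul(50, E, m)) (Function('j')(m, E) = Add(Add(Mul(28, m), Mul(50, E, m)), -79) = Add(-79, Mul(28, m), Mul(50, E, m)))
Mul(-5722, Pow(Function('j')(Function('b')(o), 27), -1)) = Mul(-5722, Pow(Add(-79, Mul(28, Mul(-6, I, Pow(11, 2))), Mul(50, 27, Mul(-6, I, Pow(11, 2)))), -1)) = Mul(-5722, Pow(Add(-79, Mul(28, Mul(-6, I, 121)), Mul(50, 27, Mul(-6, I, 121))), -1)) = Mul(-5722, Pow(Add(-79, Mul(28, Mul(-726, I)), Mul(50, 27, Mul(-726, I))), -1)) = Mul(-5722, Pow(Add(-79, Mul(-20328, I), Mul(-980100, I)), -1)) = Mul(-5722, Pow(Add(-79, Mul(-1000428, I)), -1)) = Mul(-5722, Mul(Rational(1, 1000856189425), Add(-79, Mul(1000428, I)))) = Mul(Rational(-5722, 1000856189425), Add(-79, Mul(1000428, I)))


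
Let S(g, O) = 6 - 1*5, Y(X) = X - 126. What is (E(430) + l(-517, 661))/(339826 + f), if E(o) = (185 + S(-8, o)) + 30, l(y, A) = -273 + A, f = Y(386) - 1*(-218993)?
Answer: 604/559079 ≈ 0.0010803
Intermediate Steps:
Y(X) = -126 + X
f = 219253 (f = (-126 + 386) - 1*(-218993) = 260 + 218993 = 219253)
S(g, O) = 1 (S(g, O) = 6 - 5 = 1)
E(o) = 216 (E(o) = (185 + 1) + 30 = 186 + 30 = 216)
(E(430) + l(-517, 661))/(339826 + f) = (216 + (-273 + 661))/(339826 + 219253) = (216 + 388)/559079 = 604*(1/559079) = 604/559079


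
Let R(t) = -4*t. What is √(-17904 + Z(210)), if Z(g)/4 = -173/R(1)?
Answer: I*√17731 ≈ 133.16*I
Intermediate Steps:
Z(g) = 173 (Z(g) = 4*(-173/((-4*1))) = 4*(-173/(-4)) = 4*(-173*(-¼)) = 4*(173/4) = 173)
√(-17904 + Z(210)) = √(-17904 + 173) = √(-17731) = I*√17731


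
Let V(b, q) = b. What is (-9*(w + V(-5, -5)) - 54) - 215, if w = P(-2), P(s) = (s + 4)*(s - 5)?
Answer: -98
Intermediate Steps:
P(s) = (-5 + s)*(4 + s) (P(s) = (4 + s)*(-5 + s) = (-5 + s)*(4 + s))
w = -14 (w = -20 + (-2)**2 - 1*(-2) = -20 + 4 + 2 = -14)
(-9*(w + V(-5, -5)) - 54) - 215 = (-9*(-14 - 5) - 54) - 215 = (-9*(-19) - 54) - 215 = (171 - 54) - 215 = 117 - 215 = -98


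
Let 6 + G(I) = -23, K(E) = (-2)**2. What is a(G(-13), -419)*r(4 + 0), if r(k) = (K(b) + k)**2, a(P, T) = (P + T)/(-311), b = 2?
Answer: 28672/311 ≈ 92.193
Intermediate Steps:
K(E) = 4
G(I) = -29 (G(I) = -6 - 23 = -29)
a(P, T) = -P/311 - T/311 (a(P, T) = (P + T)*(-1/311) = -P/311 - T/311)
r(k) = (4 + k)**2
a(G(-13), -419)*r(4 + 0) = (-1/311*(-29) - 1/311*(-419))*(4 + (4 + 0))**2 = (29/311 + 419/311)*(4 + 4)**2 = (448/311)*8**2 = (448/311)*64 = 28672/311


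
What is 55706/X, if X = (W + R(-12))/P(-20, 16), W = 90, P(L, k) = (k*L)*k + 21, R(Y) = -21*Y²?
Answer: 142022447/1467 ≈ 96812.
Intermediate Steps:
P(L, k) = 21 + L*k² (P(L, k) = (L*k)*k + 21 = L*k² + 21 = 21 + L*k²)
X = 2934/5099 (X = (90 - 21*(-12)²)/(21 - 20*16²) = (90 - 21*144)/(21 - 20*256) = (90 - 3024)/(21 - 5120) = -2934/(-5099) = -1/5099*(-2934) = 2934/5099 ≈ 0.57541)
55706/X = 55706/(2934/5099) = 55706*(5099/2934) = 142022447/1467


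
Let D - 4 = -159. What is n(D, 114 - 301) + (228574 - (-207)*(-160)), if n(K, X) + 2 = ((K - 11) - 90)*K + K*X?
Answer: 264117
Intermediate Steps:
D = -155 (D = 4 - 159 = -155)
n(K, X) = -2 + K*X + K*(-101 + K) (n(K, X) = -2 + (((K - 11) - 90)*K + K*X) = -2 + (((-11 + K) - 90)*K + K*X) = -2 + ((-101 + K)*K + K*X) = -2 + (K*(-101 + K) + K*X) = -2 + (K*X + K*(-101 + K)) = -2 + K*X + K*(-101 + K))
n(D, 114 - 301) + (228574 - (-207)*(-160)) = (-2 + (-155)² - 101*(-155) - 155*(114 - 301)) + (228574 - (-207)*(-160)) = (-2 + 24025 + 15655 - 155*(-187)) + (228574 - 1*33120) = (-2 + 24025 + 15655 + 28985) + (228574 - 33120) = 68663 + 195454 = 264117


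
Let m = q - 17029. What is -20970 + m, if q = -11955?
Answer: -49954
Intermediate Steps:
m = -28984 (m = -11955 - 17029 = -28984)
-20970 + m = -20970 - 28984 = -49954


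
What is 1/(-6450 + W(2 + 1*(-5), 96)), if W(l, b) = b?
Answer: -1/6354 ≈ -0.00015738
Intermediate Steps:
1/(-6450 + W(2 + 1*(-5), 96)) = 1/(-6450 + 96) = 1/(-6354) = -1/6354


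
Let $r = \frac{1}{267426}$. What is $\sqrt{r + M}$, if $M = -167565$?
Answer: $\frac{i \sqrt{1331521116690946}}{89142} \approx 409.35 i$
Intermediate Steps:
$r = \frac{1}{267426} \approx 3.7394 \cdot 10^{-6}$
$\sqrt{r + M} = \sqrt{\frac{1}{267426} - 167565} = \sqrt{- \frac{44811237689}{267426}} = \frac{i \sqrt{1331521116690946}}{89142}$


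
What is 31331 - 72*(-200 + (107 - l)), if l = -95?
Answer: 31187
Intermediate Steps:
31331 - 72*(-200 + (107 - l)) = 31331 - 72*(-200 + (107 - 1*(-95))) = 31331 - 72*(-200 + (107 + 95)) = 31331 - 72*(-200 + 202) = 31331 - 72*2 = 31331 - 144 = 31187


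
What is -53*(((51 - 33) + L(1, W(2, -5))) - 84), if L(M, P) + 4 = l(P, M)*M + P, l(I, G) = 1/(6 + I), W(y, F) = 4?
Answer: 34927/10 ≈ 3492.7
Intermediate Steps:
L(M, P) = -4 + P + M/(6 + P) (L(M, P) = -4 + (M/(6 + P) + P) = -4 + (P + M/(6 + P)) = -4 + P + M/(6 + P))
-53*(((51 - 33) + L(1, W(2, -5))) - 84) = -53*(((51 - 33) + (1 + (-4 + 4)*(6 + 4))/(6 + 4)) - 84) = -53*((18 + (1 + 0*10)/10) - 84) = -53*((18 + (1 + 0)/10) - 84) = -53*((18 + (⅒)*1) - 84) = -53*((18 + ⅒) - 84) = -53*(181/10 - 84) = -53*(-659/10) = 34927/10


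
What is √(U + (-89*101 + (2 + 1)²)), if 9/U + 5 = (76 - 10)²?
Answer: I*√170002145821/4351 ≈ 94.763*I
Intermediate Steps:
U = 9/4351 (U = 9/(-5 + (76 - 10)²) = 9/(-5 + 66²) = 9/(-5 + 4356) = 9/4351 ≈ 0.0020685)
√(U + (-89*101 + (2 + 1)²)) = √(9/4351 + (-89*101 + (2 + 1)²)) = √(9/4351 + (-8989 + 3²)) = √(9/4351 + (-8989 + 9)) = √(9/4351 - 8980) = √(-39071971/4351) = I*√170002145821/4351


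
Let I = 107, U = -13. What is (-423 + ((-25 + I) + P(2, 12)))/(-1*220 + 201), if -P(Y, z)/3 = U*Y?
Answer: 263/19 ≈ 13.842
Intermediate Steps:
P(Y, z) = 39*Y (P(Y, z) = -(-39)*Y = 39*Y)
(-423 + ((-25 + I) + P(2, 12)))/(-1*220 + 201) = (-423 + ((-25 + 107) + 39*2))/(-1*220 + 201) = (-423 + (82 + 78))/(-220 + 201) = (-423 + 160)/(-19) = -263*(-1/19) = 263/19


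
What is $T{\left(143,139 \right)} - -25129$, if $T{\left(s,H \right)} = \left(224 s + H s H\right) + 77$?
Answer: $2820141$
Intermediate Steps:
$T{\left(s,H \right)} = 77 + 224 s + s H^{2}$ ($T{\left(s,H \right)} = \left(224 s + s H^{2}\right) + 77 = 77 + 224 s + s H^{2}$)
$T{\left(143,139 \right)} - -25129 = \left(77 + 224 \cdot 143 + 143 \cdot 139^{2}\right) - -25129 = \left(77 + 32032 + 143 \cdot 19321\right) + 25129 = \left(77 + 32032 + 2762903\right) + 25129 = 2795012 + 25129 = 2820141$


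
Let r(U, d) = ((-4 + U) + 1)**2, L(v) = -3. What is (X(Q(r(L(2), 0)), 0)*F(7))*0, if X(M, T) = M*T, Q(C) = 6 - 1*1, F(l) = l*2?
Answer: 0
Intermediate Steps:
F(l) = 2*l
r(U, d) = (-3 + U)**2
Q(C) = 5 (Q(C) = 6 - 1 = 5)
(X(Q(r(L(2), 0)), 0)*F(7))*0 = ((5*0)*(2*7))*0 = (0*14)*0 = 0*0 = 0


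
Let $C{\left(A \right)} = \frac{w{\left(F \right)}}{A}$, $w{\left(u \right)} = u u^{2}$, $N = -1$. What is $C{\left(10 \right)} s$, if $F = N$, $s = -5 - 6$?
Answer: $\frac{11}{10} \approx 1.1$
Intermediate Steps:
$s = -11$ ($s = -5 - 6 = -11$)
$F = -1$
$w{\left(u \right)} = u^{3}$
$C{\left(A \right)} = - \frac{1}{A}$ ($C{\left(A \right)} = \frac{\left(-1\right)^{3}}{A} = - \frac{1}{A}$)
$C{\left(10 \right)} s = - \frac{1}{10} \left(-11\right) = \left(-1\right) \frac{1}{10} \left(-11\right) = \left(- \frac{1}{10}\right) \left(-11\right) = \frac{11}{10}$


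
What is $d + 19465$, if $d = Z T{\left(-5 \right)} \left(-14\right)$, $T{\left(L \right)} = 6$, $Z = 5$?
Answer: $19045$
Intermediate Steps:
$d = -420$ ($d = 5 \cdot 6 \left(-14\right) = 30 \left(-14\right) = -420$)
$d + 19465 = -420 + 19465 = 19045$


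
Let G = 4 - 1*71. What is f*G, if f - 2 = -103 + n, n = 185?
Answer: -5628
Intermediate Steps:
G = -67 (G = 4 - 71 = -67)
f = 84 (f = 2 + (-103 + 185) = 2 + 82 = 84)
f*G = 84*(-67) = -5628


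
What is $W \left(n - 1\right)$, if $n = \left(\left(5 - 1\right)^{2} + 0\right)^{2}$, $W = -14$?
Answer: $-3570$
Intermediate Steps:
$n = 256$ ($n = \left(4^{2} + 0\right)^{2} = \left(16 + 0\right)^{2} = 16^{2} = 256$)
$W \left(n - 1\right) = - 14 \left(256 - 1\right) = \left(-14\right) 255 = -3570$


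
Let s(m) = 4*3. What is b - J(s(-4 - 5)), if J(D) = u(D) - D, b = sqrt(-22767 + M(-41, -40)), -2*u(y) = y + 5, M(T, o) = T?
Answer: 41/2 + 2*I*sqrt(5702) ≈ 20.5 + 151.02*I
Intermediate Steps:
u(y) = -5/2 - y/2 (u(y) = -(y + 5)/2 = -(5 + y)/2 = -5/2 - y/2)
s(m) = 12
b = 2*I*sqrt(5702) (b = sqrt(-22767 - 41) = sqrt(-22808) = 2*I*sqrt(5702) ≈ 151.02*I)
J(D) = -5/2 - 3*D/2 (J(D) = (-5/2 - D/2) - D = -5/2 - 3*D/2)
b - J(s(-4 - 5)) = 2*I*sqrt(5702) - (-5/2 - 3/2*12) = 2*I*sqrt(5702) - (-5/2 - 18) = 2*I*sqrt(5702) - 1*(-41/2) = 2*I*sqrt(5702) + 41/2 = 41/2 + 2*I*sqrt(5702)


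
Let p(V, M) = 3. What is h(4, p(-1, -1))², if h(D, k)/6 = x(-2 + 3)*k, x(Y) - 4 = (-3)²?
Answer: 54756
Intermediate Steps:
x(Y) = 13 (x(Y) = 4 + (-3)² = 4 + 9 = 13)
h(D, k) = 78*k (h(D, k) = 6*(13*k) = 78*k)
h(4, p(-1, -1))² = (78*3)² = 234² = 54756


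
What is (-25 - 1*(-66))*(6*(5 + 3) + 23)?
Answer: 2911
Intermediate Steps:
(-25 - 1*(-66))*(6*(5 + 3) + 23) = (-25 + 66)*(6*8 + 23) = 41*(48 + 23) = 41*71 = 2911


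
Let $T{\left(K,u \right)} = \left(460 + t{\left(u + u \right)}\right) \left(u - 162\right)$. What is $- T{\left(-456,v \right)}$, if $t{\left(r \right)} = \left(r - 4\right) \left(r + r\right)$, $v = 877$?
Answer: $-4389713900$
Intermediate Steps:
$t{\left(r \right)} = 2 r \left(-4 + r\right)$ ($t{\left(r \right)} = \left(-4 + r\right) 2 r = 2 r \left(-4 + r\right)$)
$T{\left(K,u \right)} = \left(-162 + u\right) \left(460 + 4 u \left(-4 + 2 u\right)\right)$ ($T{\left(K,u \right)} = \left(460 + 2 \left(u + u\right) \left(-4 + \left(u + u\right)\right)\right) \left(u - 162\right) = \left(460 + 2 \cdot 2 u \left(-4 + 2 u\right)\right) \left(-162 + u\right) = \left(460 + 4 u \left(-4 + 2 u\right)\right) \left(-162 + u\right) = \left(-162 + u\right) \left(460 + 4 u \left(-4 + 2 u\right)\right)$)
$- T{\left(-456,v \right)} = - (-74520 - 1312 \cdot 877^{2} + 8 \cdot 877^{3} + 3052 \cdot 877) = - (-74520 - 1009097248 + 8 \cdot 674526133 + 2676604) = - (-74520 - 1009097248 + 5396209064 + 2676604) = \left(-1\right) 4389713900 = -4389713900$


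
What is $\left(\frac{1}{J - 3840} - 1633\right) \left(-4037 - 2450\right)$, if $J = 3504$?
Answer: $\frac{3559345543}{336} \approx 1.0593 \cdot 10^{7}$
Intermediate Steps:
$\left(\frac{1}{J - 3840} - 1633\right) \left(-4037 - 2450\right) = \left(\frac{1}{3504 - 3840} - 1633\right) \left(-4037 - 2450\right) = \left(\frac{1}{-336} - 1633\right) \left(-6487\right) = \left(- \frac{1}{336} - 1633\right) \left(-6487\right) = \left(- \frac{548689}{336}\right) \left(-6487\right) = \frac{3559345543}{336}$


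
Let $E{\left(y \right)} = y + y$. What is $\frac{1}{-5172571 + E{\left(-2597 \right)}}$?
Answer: $- \frac{1}{5177765} \approx -1.9313 \cdot 10^{-7}$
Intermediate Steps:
$E{\left(y \right)} = 2 y$
$\frac{1}{-5172571 + E{\left(-2597 \right)}} = \frac{1}{-5172571 + 2 \left(-2597\right)} = \frac{1}{-5172571 - 5194} = \frac{1}{-5177765} = - \frac{1}{5177765}$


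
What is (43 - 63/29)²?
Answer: 1401856/841 ≈ 1666.9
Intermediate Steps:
(43 - 63/29)² = (1184/29)² = 1401856/841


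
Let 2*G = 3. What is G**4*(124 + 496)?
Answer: 12555/4 ≈ 3138.8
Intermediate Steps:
G = 3/2 (G = (1/2)*3 = 3/2 ≈ 1.5000)
G**4*(124 + 496) = (3/2)**4*(124 + 496) = (81/16)*620 = 12555/4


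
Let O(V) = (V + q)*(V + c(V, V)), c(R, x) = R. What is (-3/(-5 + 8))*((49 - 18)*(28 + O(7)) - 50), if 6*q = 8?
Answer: -13304/3 ≈ -4434.7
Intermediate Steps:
q = 4/3 (q = (1/6)*8 = 4/3 ≈ 1.3333)
O(V) = 2*V*(4/3 + V) (O(V) = (V + 4/3)*(V + V) = (4/3 + V)*(2*V) = 2*V*(4/3 + V))
(-3/(-5 + 8))*((49 - 18)*(28 + O(7)) - 50) = (-3/(-5 + 8))*((49 - 18)*(28 + (2/3)*7*(4 + 3*7)) - 50) = (-3/3)*(31*(28 + (2/3)*7*(4 + 21)) - 50) = (-3*1/3)*(31*(28 + (2/3)*7*25) - 50) = -(31*(28 + 350/3) - 50) = -(31*(434/3) - 50) = -(13454/3 - 50) = -1*13304/3 = -13304/3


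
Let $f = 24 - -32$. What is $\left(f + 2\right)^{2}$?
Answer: $3364$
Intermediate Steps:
$f = 56$ ($f = 24 + 32 = 56$)
$\left(f + 2\right)^{2} = \left(56 + 2\right)^{2} = 58^{2} = 3364$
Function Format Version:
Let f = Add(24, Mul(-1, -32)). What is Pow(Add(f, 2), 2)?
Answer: 3364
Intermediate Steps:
f = 56 (f = Add(24, 32) = 56)
Pow(Add(f, 2), 2) = Pow(Add(56, 2), 2) = Pow(58, 2) = 3364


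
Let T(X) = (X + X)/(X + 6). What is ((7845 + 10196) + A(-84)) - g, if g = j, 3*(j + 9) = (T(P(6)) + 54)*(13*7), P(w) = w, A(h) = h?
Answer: 48893/3 ≈ 16298.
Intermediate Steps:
T(X) = 2*X/(6 + X) (T(X) = (2*X)/(6 + X) = 2*X/(6 + X))
j = 4978/3 (j = -9 + ((2*6/(6 + 6) + 54)*(13*7))/3 = -9 + ((2*6/12 + 54)*91)/3 = -9 + ((2*6*(1/12) + 54)*91)/3 = -9 + ((1 + 54)*91)/3 = -9 + (55*91)/3 = -9 + (⅓)*5005 = -9 + 5005/3 = 4978/3 ≈ 1659.3)
g = 4978/3 ≈ 1659.3
((7845 + 10196) + A(-84)) - g = ((7845 + 10196) - 84) - 1*4978/3 = (18041 - 84) - 4978/3 = 17957 - 4978/3 = 48893/3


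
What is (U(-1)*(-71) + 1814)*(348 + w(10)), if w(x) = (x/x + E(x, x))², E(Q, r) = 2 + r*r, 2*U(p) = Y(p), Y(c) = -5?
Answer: 43641731/2 ≈ 2.1821e+7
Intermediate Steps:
U(p) = -5/2 (U(p) = (½)*(-5) = -5/2)
E(Q, r) = 2 + r²
w(x) = (3 + x²)² (w(x) = (x/x + (2 + x²))² = (1 + (2 + x²))² = (3 + x²)²)
(U(-1)*(-71) + 1814)*(348 + w(10)) = (-5/2*(-71) + 1814)*(348 + (3 + 10²)²) = (355/2 + 1814)*(348 + (3 + 100)²) = 3983*(348 + 103²)/2 = 3983*(348 + 10609)/2 = (3983/2)*10957 = 43641731/2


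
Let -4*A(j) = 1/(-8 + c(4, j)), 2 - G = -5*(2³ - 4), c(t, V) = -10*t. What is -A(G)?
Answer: -1/192 ≈ -0.0052083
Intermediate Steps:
G = 22 (G = 2 - (-5)*(2³ - 4) = 2 - (-5)*(8 - 4) = 2 - (-5)*4 = 2 - 1*(-20) = 2 + 20 = 22)
A(j) = 1/192 (A(j) = -1/(4*(-8 - 10*4)) = -1/(4*(-8 - 40)) = -¼/(-48) = -¼*(-1/48) = 1/192)
-A(G) = -1*1/192 = -1/192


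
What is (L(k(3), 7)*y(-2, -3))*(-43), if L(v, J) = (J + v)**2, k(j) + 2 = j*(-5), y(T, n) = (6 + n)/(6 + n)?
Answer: -4300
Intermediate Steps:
y(T, n) = 1
k(j) = -2 - 5*j (k(j) = -2 + j*(-5) = -2 - 5*j)
(L(k(3), 7)*y(-2, -3))*(-43) = ((7 + (-2 - 5*3))**2*1)*(-43) = ((7 + (-2 - 15))**2*1)*(-43) = ((7 - 17)**2*1)*(-43) = ((-10)**2*1)*(-43) = (100*1)*(-43) = 100*(-43) = -4300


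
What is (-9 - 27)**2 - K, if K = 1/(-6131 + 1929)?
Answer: 5445793/4202 ≈ 1296.0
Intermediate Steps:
K = -1/4202 (K = 1/(-4202) = -1/4202 ≈ -0.00023798)
(-9 - 27)**2 - K = (-9 - 27)**2 - 1*(-1/4202) = (-36)**2 + 1/4202 = 1296 + 1/4202 = 5445793/4202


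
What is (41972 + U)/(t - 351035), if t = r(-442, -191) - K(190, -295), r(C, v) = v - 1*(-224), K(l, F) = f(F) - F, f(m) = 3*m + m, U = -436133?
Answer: 394161/350117 ≈ 1.1258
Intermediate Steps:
f(m) = 4*m
K(l, F) = 3*F (K(l, F) = 4*F - F = 3*F)
r(C, v) = 224 + v (r(C, v) = v + 224 = 224 + v)
t = 918 (t = (224 - 191) - 3*(-295) = 33 - 1*(-885) = 33 + 885 = 918)
(41972 + U)/(t - 351035) = (41972 - 436133)/(918 - 351035) = -394161/(-350117) = -394161*(-1/350117) = 394161/350117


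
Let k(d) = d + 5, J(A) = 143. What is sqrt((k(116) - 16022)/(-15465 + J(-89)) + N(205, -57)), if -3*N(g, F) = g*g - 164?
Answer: I*sqrt(29480135011674)/45966 ≈ 118.12*I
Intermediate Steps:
k(d) = 5 + d
N(g, F) = 164/3 - g**2/3 (N(g, F) = -(g*g - 164)/3 = -(g**2 - 164)/3 = -(-164 + g**2)/3 = 164/3 - g**2/3)
sqrt((k(116) - 16022)/(-15465 + J(-89)) + N(205, -57)) = sqrt(((5 + 116) - 16022)/(-15465 + 143) + (164/3 - 1/3*205**2)) = sqrt((121 - 16022)/(-15322) + (164/3 - 1/3*42025)) = sqrt(-15901*(-1/15322) + (164/3 - 42025/3)) = sqrt(15901/15322 - 41861/3) = sqrt(-641346539/45966) = I*sqrt(29480135011674)/45966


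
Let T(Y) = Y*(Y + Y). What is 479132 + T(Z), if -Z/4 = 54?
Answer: 572444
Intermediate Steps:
Z = -216 (Z = -4*54 = -216)
T(Y) = 2*Y² (T(Y) = Y*(2*Y) = 2*Y²)
479132 + T(Z) = 479132 + 2*(-216)² = 479132 + 2*46656 = 479132 + 93312 = 572444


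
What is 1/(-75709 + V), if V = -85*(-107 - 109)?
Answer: -1/57349 ≈ -1.7437e-5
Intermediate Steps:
V = 18360 (V = -85*(-216) = 18360)
1/(-75709 + V) = 1/(-75709 + 18360) = 1/(-57349) = -1/57349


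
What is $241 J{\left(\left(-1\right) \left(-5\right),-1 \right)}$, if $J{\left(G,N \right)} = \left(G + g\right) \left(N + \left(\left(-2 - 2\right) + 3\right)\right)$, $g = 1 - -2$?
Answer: $-3856$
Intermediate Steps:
$g = 3$ ($g = 1 + 2 = 3$)
$J{\left(G,N \right)} = \left(-1 + N\right) \left(3 + G\right)$ ($J{\left(G,N \right)} = \left(G + 3\right) \left(N + \left(\left(-2 - 2\right) + 3\right)\right) = \left(3 + G\right) \left(N + \left(-4 + 3\right)\right) = \left(3 + G\right) \left(N - 1\right) = \left(3 + G\right) \left(-1 + N\right) = \left(-1 + N\right) \left(3 + G\right)$)
$241 J{\left(\left(-1\right) \left(-5\right),-1 \right)} = 241 \left(-3 - \left(-1\right) \left(-5\right) + 3 \left(-1\right) + \left(-1\right) \left(-5\right) \left(-1\right)\right) = 241 \left(-3 - 5 - 3 + 5 \left(-1\right)\right) = 241 \left(-3 - 5 - 3 - 5\right) = 241 \left(-16\right) = -3856$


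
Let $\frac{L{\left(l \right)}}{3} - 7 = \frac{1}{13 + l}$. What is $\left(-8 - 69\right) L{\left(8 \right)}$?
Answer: $-1628$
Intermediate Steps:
$L{\left(l \right)} = 21 + \frac{3}{13 + l}$
$\left(-8 - 69\right) L{\left(8 \right)} = \left(-8 - 69\right) \frac{3 \left(92 + 7 \cdot 8\right)}{13 + 8} = - 77 \frac{3 \left(92 + 56\right)}{21} = - 77 \cdot 3 \cdot \frac{1}{21} \cdot 148 = \left(-77\right) \frac{148}{7} = -1628$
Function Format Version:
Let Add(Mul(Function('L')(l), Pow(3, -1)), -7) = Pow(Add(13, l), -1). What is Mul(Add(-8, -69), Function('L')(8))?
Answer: -1628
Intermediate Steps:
Function('L')(l) = Add(21, Mul(3, Pow(Add(13, l), -1)))
Mul(Add(-8, -69), Function('L')(8)) = Mul(Add(-8, -69), Mul(3, Pow(Add(13, 8), -1), Add(92, Mul(7, 8)))) = Mul(-77, Mul(3, Pow(21, -1), Add(92, 56))) = Mul(-77, Mul(3, Rational(1, 21), 148)) = Mul(-77, Rational(148, 7)) = -1628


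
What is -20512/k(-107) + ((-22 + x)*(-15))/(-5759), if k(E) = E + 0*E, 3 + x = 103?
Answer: 9096446/47401 ≈ 191.90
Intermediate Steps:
x = 100 (x = -3 + 103 = 100)
k(E) = E (k(E) = E + 0 = E)
-20512/k(-107) + ((-22 + x)*(-15))/(-5759) = -20512/(-107) + ((-22 + 100)*(-15))/(-5759) = -20512*(-1/107) + (78*(-15))*(-1/5759) = 20512/107 - 1170*(-1/5759) = 20512/107 + 90/443 = 9096446/47401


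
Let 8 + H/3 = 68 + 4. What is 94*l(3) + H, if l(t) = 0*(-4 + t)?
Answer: 192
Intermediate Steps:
H = 192 (H = -24 + 3*(68 + 4) = -24 + 3*72 = -24 + 216 = 192)
l(t) = 0
94*l(3) + H = 94*0 + 192 = 0 + 192 = 192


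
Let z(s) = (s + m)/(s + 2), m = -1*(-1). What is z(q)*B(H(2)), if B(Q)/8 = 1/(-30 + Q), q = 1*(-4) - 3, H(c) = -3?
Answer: -16/55 ≈ -0.29091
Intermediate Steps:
m = 1
q = -7 (q = -4 - 3 = -7)
z(s) = (1 + s)/(2 + s) (z(s) = (s + 1)/(s + 2) = (1 + s)/(2 + s))
B(Q) = 8/(-30 + Q)
z(q)*B(H(2)) = ((1 - 7)/(2 - 7))*(8/(-30 - 3)) = (-6/(-5))*(8/(-33)) = (-⅕*(-6))*(8*(-1/33)) = (6/5)*(-8/33) = -16/55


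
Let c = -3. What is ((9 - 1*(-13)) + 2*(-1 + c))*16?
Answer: 224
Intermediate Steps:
((9 - 1*(-13)) + 2*(-1 + c))*16 = ((9 - 1*(-13)) + 2*(-1 - 3))*16 = ((9 + 13) + 2*(-4))*16 = (22 - 8)*16 = 14*16 = 224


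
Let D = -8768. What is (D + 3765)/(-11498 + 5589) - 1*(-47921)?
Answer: 283170192/5909 ≈ 47922.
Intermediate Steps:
(D + 3765)/(-11498 + 5589) - 1*(-47921) = (-8768 + 3765)/(-11498 + 5589) - 1*(-47921) = -5003/(-5909) + 47921 = -5003*(-1/5909) + 47921 = 5003/5909 + 47921 = 283170192/5909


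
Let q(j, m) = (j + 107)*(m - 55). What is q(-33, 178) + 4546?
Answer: 13648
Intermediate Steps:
q(j, m) = (-55 + m)*(107 + j) (q(j, m) = (107 + j)*(-55 + m) = (-55 + m)*(107 + j))
q(-33, 178) + 4546 = (-5885 - 55*(-33) + 107*178 - 33*178) + 4546 = (-5885 + 1815 + 19046 - 5874) + 4546 = 9102 + 4546 = 13648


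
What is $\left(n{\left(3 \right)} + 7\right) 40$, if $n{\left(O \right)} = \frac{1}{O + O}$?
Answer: $\frac{860}{3} \approx 286.67$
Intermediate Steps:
$n{\left(O \right)} = \frac{1}{2 O}$
$\left(n{\left(3 \right)} + 7\right) 40 = \left(\frac{1}{2 \cdot 3} + 7\right) 40 = \left(\frac{1}{2} \cdot \frac{1}{3} + 7\right) 40 = \left(\frac{1}{6} + 7\right) 40 = \frac{43}{6} \cdot 40 = \frac{860}{3}$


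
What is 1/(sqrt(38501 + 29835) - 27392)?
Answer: -1712/46890833 - sqrt(4271)/187563332 ≈ -3.6859e-5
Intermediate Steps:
1/(sqrt(38501 + 29835) - 27392) = 1/(sqrt(68336) - 27392) = 1/(4*sqrt(4271) - 27392) = 1/(-27392 + 4*sqrt(4271))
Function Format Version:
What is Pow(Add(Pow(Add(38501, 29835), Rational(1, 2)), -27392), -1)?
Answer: Add(Rational(-1712, 46890833), Mul(Rational(-1, 187563332), Pow(4271, Rational(1, 2)))) ≈ -3.6859e-5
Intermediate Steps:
Pow(Add(Pow(Add(38501, 29835), Rational(1, 2)), -27392), -1) = Pow(Add(Pow(68336, Rational(1, 2)), -27392), -1) = Pow(Add(Mul(4, Pow(4271, Rational(1, 2))), -27392), -1) = Pow(Add(-27392, Mul(4, Pow(4271, Rational(1, 2)))), -1)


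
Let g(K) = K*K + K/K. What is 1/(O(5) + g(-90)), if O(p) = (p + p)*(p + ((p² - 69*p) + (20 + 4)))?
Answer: 1/5191 ≈ 0.00019264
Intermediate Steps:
g(K) = 1 + K² (g(K) = K² + 1 = 1 + K²)
O(p) = 2*p*(24 + p² - 68*p) (O(p) = (2*p)*(p + ((p² - 69*p) + 24)) = (2*p)*(p + (24 + p² - 69*p)) = (2*p)*(24 + p² - 68*p) = 2*p*(24 + p² - 68*p))
1/(O(5) + g(-90)) = 1/(2*5*(24 + 5² - 68*5) + (1 + (-90)²)) = 1/(2*5*(24 + 25 - 340) + (1 + 8100)) = 1/(2*5*(-291) + 8101) = 1/(-2910 + 8101) = 1/5191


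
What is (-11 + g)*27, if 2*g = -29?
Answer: -1377/2 ≈ -688.50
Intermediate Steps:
g = -29/2 (g = (½)*(-29) = -29/2 ≈ -14.500)
(-11 + g)*27 = (-11 - 29/2)*27 = -51/2*27 = -1377/2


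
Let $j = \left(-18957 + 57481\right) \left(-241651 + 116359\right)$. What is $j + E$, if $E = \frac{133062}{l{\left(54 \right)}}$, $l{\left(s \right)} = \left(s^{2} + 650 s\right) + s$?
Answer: $- \frac{30625722433583}{6345} \approx -4.8268 \cdot 10^{9}$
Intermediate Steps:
$l{\left(s \right)} = s^{2} + 651 s$
$j = -4826749008$ ($j = 38524 \left(-125292\right) = -4826749008$)
$E = \frac{22177}{6345}$ ($E = \frac{133062}{54 \left(651 + 54\right)} = \frac{133062}{54 \cdot 705} = \frac{133062}{38070} = 133062 \cdot \frac{1}{38070} = \frac{22177}{6345} \approx 3.4952$)
$j + E = -4826749008 + \frac{22177}{6345} = - \frac{30625722433583}{6345}$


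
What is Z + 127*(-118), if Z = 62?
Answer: -14924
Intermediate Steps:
Z + 127*(-118) = 62 + 127*(-118) = 62 - 14986 = -14924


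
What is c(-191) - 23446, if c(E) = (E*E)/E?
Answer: -23637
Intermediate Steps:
c(E) = E (c(E) = E**2/E = E)
c(-191) - 23446 = -191 - 23446 = -23637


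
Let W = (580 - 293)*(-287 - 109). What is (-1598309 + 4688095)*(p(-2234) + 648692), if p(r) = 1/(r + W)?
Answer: 116136282464136123/57943 ≈ 2.0043e+12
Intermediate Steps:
W = -113652 (W = 287*(-396) = -113652)
p(r) = 1/(-113652 + r) (p(r) = 1/(r - 113652) = 1/(-113652 + r))
(-1598309 + 4688095)*(p(-2234) + 648692) = (-1598309 + 4688095)*(1/(-113652 - 2234) + 648692) = 3089786*(1/(-115886) + 648692) = 3089786*(-1/115886 + 648692) = 3089786*(75174321111/115886) = 116136282464136123/57943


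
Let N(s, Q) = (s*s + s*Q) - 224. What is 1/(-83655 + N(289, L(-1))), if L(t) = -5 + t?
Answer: -1/2092 ≈ -0.00047801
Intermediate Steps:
N(s, Q) = -224 + s² + Q*s (N(s, Q) = (s² + Q*s) - 224 = -224 + s² + Q*s)
1/(-83655 + N(289, L(-1))) = 1/(-83655 + (-224 + 289² + (-5 - 1)*289)) = 1/(-83655 + (-224 + 83521 - 6*289)) = 1/(-83655 + (-224 + 83521 - 1734)) = 1/(-83655 + 81563) = 1/(-2092) = -1/2092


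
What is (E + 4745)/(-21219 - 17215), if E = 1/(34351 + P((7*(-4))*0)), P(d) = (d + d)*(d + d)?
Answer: -81497748/660123167 ≈ -0.12346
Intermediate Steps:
P(d) = 4*d**2 (P(d) = (2*d)*(2*d) = 4*d**2)
E = 1/34351 (E = 1/(34351 + 4*((7*(-4))*0)**2) = 1/(34351 + 4*(-28*0)**2) = 1/(34351 + 4*0**2) = 1/(34351 + 4*0) = 1/(34351 + 0) = 1/34351 ≈ 2.9111e-5)
(E + 4745)/(-21219 - 17215) = (1/34351 + 4745)/(-21219 - 17215) = (162995496/34351)/(-38434) = (162995496/34351)*(-1/38434) = -81497748/660123167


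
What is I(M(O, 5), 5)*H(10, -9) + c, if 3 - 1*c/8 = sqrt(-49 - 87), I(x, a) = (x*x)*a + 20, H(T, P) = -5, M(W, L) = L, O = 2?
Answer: -701 - 16*I*sqrt(34) ≈ -701.0 - 93.295*I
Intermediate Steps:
I(x, a) = 20 + a*x**2 (I(x, a) = x**2*a + 20 = a*x**2 + 20 = 20 + a*x**2)
c = 24 - 16*I*sqrt(34) (c = 24 - 8*sqrt(-49 - 87) = 24 - 16*I*sqrt(34) ≈ 24.0 - 93.295*I)
I(M(O, 5), 5)*H(10, -9) + c = (20 + 5*5**2)*(-5) + (24 - 16*I*sqrt(34)) = (20 + 5*25)*(-5) + (24 - 16*I*sqrt(34)) = (20 + 125)*(-5) + (24 - 16*I*sqrt(34)) = 145*(-5) + (24 - 16*I*sqrt(34)) = -725 + (24 - 16*I*sqrt(34)) = -701 - 16*I*sqrt(34)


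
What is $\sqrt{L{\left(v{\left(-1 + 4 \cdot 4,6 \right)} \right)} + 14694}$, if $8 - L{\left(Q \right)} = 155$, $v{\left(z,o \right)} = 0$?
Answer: $\sqrt{14547} \approx 120.61$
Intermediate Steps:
$L{\left(Q \right)} = -147$ ($L{\left(Q \right)} = 8 - 155 = -147$)
$\sqrt{L{\left(v{\left(-1 + 4 \cdot 4,6 \right)} \right)} + 14694} = \sqrt{-147 + 14694} = \sqrt{14547}$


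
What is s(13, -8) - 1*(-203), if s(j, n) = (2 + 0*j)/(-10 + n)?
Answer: 1826/9 ≈ 202.89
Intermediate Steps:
s(j, n) = 2/(-10 + n) (s(j, n) = (2 + 0)/(-10 + n) = 2/(-10 + n))
s(13, -8) - 1*(-203) = 2/(-10 - 8) - 1*(-203) = 2/(-18) + 203 = 2*(-1/18) + 203 = -⅑ + 203 = 1826/9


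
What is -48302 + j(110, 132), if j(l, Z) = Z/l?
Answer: -241504/5 ≈ -48301.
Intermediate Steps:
-48302 + j(110, 132) = -48302 + 132/110 = -48302 + 132*(1/110) = -48302 + 6/5 = -241504/5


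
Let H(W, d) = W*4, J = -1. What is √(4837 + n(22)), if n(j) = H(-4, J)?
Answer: √4821 ≈ 69.433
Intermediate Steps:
H(W, d) = 4*W
n(j) = -16 (n(j) = 4*(-4) = -16)
√(4837 + n(22)) = √(4837 - 16) = √4821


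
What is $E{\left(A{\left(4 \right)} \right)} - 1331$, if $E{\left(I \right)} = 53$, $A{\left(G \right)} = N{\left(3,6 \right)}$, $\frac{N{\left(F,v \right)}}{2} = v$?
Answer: $-1278$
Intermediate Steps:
$N{\left(F,v \right)} = 2 v$
$A{\left(G \right)} = 12$ ($A{\left(G \right)} = 2 \cdot 6 = 12$)
$E{\left(A{\left(4 \right)} \right)} - 1331 = 53 - 1331 = -1278$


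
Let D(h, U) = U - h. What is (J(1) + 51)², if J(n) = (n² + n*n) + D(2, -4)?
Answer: 2209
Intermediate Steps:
J(n) = -6 + 2*n² (J(n) = (n² + n*n) + (-4 - 1*2) = (n² + n²) + (-4 - 2) = 2*n² - 6 = -6 + 2*n²)
(J(1) + 51)² = ((-6 + 2*1²) + 51)² = ((-6 + 2*1) + 51)² = ((-6 + 2) + 51)² = (-4 + 51)² = 47² = 2209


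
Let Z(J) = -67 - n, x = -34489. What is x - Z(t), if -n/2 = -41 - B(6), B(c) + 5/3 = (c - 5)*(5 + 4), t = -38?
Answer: -102976/3 ≈ -34325.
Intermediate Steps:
B(c) = -140/3 + 9*c (B(c) = -5/3 + (c - 5)*(5 + 4) = -5/3 + (-5 + c)*9 = -5/3 + (-45 + 9*c) = -140/3 + 9*c)
n = 290/3 (n = -2*(-41 - (-140/3 + 9*6)) = -2*(-41 - (-140/3 + 54)) = -2*(-41 - 1*22/3) = -2*(-41 - 22/3) = -2*(-145/3) = 290/3 ≈ 96.667)
Z(J) = -491/3 (Z(J) = -67 - 1*290/3 = -67 - 290/3 = -491/3)
x - Z(t) = -34489 - 1*(-491/3) = -34489 + 491/3 = -102976/3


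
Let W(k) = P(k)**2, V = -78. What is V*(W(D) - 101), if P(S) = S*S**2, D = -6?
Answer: -3631290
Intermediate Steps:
P(S) = S**3
W(k) = k**6 (W(k) = (k**3)**2 = k**6)
V*(W(D) - 101) = -78*((-6)**6 - 101) = -78*(46656 - 101) = -78*46555 = -3631290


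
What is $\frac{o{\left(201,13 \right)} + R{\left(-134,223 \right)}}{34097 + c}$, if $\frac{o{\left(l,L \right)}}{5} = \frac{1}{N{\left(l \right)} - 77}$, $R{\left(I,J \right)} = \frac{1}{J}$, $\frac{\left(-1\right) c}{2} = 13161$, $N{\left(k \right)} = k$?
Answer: $\frac{1239}{214994300} \approx 5.7629 \cdot 10^{-6}$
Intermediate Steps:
$c = -26322$ ($c = \left(-2\right) 13161 = -26322$)
$o{\left(l,L \right)} = \frac{5}{-77 + l}$ ($o{\left(l,L \right)} = \frac{5}{l - 77} = \frac{5}{-77 + l}$)
$\frac{o{\left(201,13 \right)} + R{\left(-134,223 \right)}}{34097 + c} = \frac{\frac{5}{-77 + 201} + \frac{1}{223}}{34097 - 26322} = \frac{\frac{5}{124} + \frac{1}{223}}{7775} = \left(5 \cdot \frac{1}{124} + \frac{1}{223}\right) \frac{1}{7775} = \left(\frac{5}{124} + \frac{1}{223}\right) \frac{1}{7775} = \frac{1239}{27652} \cdot \frac{1}{7775} = \frac{1239}{214994300}$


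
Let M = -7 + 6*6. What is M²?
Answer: 841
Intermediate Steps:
M = 29 (M = -7 + 36 = 29)
M² = 29² = 841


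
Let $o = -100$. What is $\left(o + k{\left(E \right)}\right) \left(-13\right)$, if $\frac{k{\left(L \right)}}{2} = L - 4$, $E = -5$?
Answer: $1534$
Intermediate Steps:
$k{\left(L \right)} = -8 + 2 L$ ($k{\left(L \right)} = 2 \left(L - 4\right) = 2 \left(-4 + L\right) = -8 + 2 L$)
$\left(o + k{\left(E \right)}\right) \left(-13\right) = \left(-100 + \left(-8 + 2 \left(-5\right)\right)\right) \left(-13\right) = \left(-100 - 18\right) \left(-13\right) = \left(-118\right) \left(-13\right) = 1534$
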